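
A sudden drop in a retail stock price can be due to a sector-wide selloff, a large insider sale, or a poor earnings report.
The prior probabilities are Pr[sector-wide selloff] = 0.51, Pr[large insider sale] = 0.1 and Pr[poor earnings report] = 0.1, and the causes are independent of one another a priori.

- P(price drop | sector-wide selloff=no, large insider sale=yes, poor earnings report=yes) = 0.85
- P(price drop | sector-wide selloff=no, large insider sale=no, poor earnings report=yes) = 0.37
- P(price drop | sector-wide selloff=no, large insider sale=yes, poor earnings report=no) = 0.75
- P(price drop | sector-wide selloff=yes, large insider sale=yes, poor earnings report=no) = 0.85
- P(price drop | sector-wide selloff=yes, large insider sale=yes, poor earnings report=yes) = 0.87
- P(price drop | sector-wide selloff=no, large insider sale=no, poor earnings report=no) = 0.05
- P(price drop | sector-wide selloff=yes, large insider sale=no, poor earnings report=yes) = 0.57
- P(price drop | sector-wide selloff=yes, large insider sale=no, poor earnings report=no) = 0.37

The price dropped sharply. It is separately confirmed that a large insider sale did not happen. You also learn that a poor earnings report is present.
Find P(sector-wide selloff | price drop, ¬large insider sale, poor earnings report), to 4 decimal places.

P(sector-wide selloff | price drop, ¬large insider sale, poor earnings report) ≈ 0.6159

P(price drop | ¬large insider sale, poor earnings report) = 0.37*0.49 + 0.57*0.51 = 0.181300 + 0.290700 = 0.472000
Of this, 0.290700 comes from 0.57*0.51 (the sector-wide selloff=true cases).
Hence the posterior is 0.290700/0.472000 ≈ 0.6159.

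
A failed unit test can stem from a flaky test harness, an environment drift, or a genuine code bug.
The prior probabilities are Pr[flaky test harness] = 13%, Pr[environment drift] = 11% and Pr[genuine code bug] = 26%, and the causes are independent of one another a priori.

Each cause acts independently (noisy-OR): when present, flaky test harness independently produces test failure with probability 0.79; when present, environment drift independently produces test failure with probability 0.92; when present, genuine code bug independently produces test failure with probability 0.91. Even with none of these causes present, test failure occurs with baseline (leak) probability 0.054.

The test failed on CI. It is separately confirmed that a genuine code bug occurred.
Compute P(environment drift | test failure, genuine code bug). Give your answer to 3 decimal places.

P(environment drift | test failure, genuine code bug) ≈ 0.117

Under noisy-OR, P(test failure | causes) = 1 − (1−0.054)·∏(1−qᵢ) over the active causes.
P(test failure | genuine code bug) = 0.91486*0.87*0.89 + 0.993189*0.87*0.11 + 0.982121*0.13*0.89 + 0.99857*0.13*0.11 = 0.708376 + 0.095048 + 0.113631 + 0.014280 = 0.931335
Restricting to configurations with environment drift present: 0.095048 + 0.014280 = 0.109328.
P(environment drift | test failure, genuine code bug) = 0.109328 / 0.931335 ≈ 0.117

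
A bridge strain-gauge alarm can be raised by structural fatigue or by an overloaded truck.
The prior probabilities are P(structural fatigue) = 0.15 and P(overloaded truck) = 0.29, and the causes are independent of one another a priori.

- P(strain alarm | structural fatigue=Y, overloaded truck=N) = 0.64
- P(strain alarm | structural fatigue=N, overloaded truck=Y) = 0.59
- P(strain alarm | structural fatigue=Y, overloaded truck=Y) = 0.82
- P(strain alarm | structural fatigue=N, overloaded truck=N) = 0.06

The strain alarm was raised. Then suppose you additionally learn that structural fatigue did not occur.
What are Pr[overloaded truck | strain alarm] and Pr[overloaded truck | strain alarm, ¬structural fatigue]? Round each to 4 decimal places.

Numerator (weight on configurations with overloaded truck): 0.145435 + 0.035670 = 0.181105
The normalizing constant is 0.06·0.85·0.71 + 0.59·0.85·0.29 + 0.64·0.15·0.71 + 0.82·0.15·0.29 = 0.285475
Posterior = 0.181105 / 0.285475 ≈ 0.6344

Now condition on the additional information:
For the numerator, keep only overloaded truck=true terms: 0.59*0.29 = 0.171100
Normalizer over all consistent configurations: 0.06*0.71 + 0.59*0.29 = 0.213700
Posterior = 0.171100 / 0.213700 ≈ 0.8007

Pr[overloaded truck | strain alarm] ≈ 0.6344; Pr[overloaded truck | strain alarm, ¬structural fatigue] ≈ 0.8007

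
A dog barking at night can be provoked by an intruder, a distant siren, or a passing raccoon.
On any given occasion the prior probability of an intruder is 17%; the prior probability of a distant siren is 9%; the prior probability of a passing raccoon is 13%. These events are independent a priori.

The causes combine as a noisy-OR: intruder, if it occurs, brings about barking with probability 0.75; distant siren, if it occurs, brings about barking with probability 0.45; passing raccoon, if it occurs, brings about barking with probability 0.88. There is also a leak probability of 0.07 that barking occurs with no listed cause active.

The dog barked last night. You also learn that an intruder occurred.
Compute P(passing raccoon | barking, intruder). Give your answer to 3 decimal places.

Under noisy-OR, P(barking | causes) = 1 − (1−0.07)·∏(1−qᵢ) over the active causes.
Enumerate the 4 (distant siren, passing raccoon) configurations and weight by the priors:
  P(barking | intruder) = 0.7675×0.91×0.87 + 0.9721×0.91×0.13 + 0.872125×0.09×0.87 + 0.984655×0.09×0.13
        = 0.607630 + 0.114999 + 0.068287 + 0.011520 = 0.802436
The terms with passing raccoon present sum to 0.126519, so
  P(passing raccoon | barking, intruder) = 0.126519 / 0.802436 ≈ 0.158

P(passing raccoon | barking, intruder) ≈ 0.158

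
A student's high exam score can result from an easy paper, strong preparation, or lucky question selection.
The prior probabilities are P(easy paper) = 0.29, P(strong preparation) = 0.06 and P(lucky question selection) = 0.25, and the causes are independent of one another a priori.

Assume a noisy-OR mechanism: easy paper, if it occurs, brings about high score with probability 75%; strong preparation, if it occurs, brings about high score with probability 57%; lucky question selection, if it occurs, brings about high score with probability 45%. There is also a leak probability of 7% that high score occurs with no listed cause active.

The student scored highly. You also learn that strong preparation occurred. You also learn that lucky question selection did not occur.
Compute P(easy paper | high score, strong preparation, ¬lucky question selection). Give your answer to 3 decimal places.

Under noisy-OR, P(high score | causes) = 1 − (1−0.07)·∏(1−qᵢ) over the active causes.
Weight on easy paper=true, given the evidence: 0.900025*0.29 = 0.261007
Denominator P(high score | strong preparation, ¬lucky question selection): 0.6001*0.71 + 0.900025*0.29 = 0.687078
P(easy paper | high score, strong preparation, ¬lucky question selection) = 0.261007/0.687078 ≈ 0.380

P(easy paper | high score, strong preparation, ¬lucky question selection) ≈ 0.380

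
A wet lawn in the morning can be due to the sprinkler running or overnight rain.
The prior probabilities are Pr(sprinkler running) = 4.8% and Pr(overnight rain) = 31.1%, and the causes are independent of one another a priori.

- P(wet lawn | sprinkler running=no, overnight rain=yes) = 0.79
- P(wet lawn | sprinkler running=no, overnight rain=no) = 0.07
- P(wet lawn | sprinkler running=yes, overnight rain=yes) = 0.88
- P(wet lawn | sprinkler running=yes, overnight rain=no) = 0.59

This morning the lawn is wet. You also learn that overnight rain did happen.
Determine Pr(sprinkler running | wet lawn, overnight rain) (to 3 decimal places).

Pr(sprinkler running | wet lawn, overnight rain) ≈ 0.053

Enumerate both values of sprinkler running and weight by the priors:
  P(wet lawn | overnight rain) = 0.79×0.952 + 0.88×0.048
        = 0.752080 + 0.042240 = 0.794320
Keeping only the sprinkler running-present terms gives 0.042240, so
  P(sprinkler running | wet lawn, overnight rain) = 0.042240 / 0.794320 ≈ 0.053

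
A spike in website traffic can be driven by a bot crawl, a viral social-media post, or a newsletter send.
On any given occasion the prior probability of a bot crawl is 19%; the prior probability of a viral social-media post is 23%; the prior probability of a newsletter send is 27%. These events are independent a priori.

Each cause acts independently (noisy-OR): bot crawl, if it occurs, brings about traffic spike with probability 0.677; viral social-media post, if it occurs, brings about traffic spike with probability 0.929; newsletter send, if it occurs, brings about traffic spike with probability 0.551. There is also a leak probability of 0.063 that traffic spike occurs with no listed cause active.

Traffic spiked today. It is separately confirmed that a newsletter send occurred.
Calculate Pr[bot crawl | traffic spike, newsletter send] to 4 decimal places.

Under noisy-OR, P(traffic spike | causes) = 1 − (1−0.063)·∏(1−qᵢ) over the active causes.
For the numerator, keep only bot crawl=true terms: 0.126419 + 0.043278 = 0.169697
The normalizing constant is 0.579287×0.81×0.77 + 0.970129×0.81×0.23 + 0.86411×0.19×0.77 + 0.990352×0.19×0.23 = 0.711733
Posterior = 0.169697 / 0.711733 ≈ 0.2384

Pr[bot crawl | traffic spike, newsletter send] ≈ 0.2384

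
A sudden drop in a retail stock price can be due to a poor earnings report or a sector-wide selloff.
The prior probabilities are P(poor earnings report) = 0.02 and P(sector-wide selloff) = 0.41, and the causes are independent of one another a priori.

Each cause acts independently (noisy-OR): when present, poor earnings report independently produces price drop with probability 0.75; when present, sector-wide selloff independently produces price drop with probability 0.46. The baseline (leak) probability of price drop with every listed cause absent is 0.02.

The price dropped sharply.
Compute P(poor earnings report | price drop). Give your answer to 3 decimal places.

Under noisy-OR, P(price drop | causes) = 1 − (1−0.02)·∏(1−qᵢ) over the active causes.
Weight on poor earnings report=true, given the evidence: 0.008909 + 0.007115 = 0.016024
Normalizer over all consistent configurations: 0.02×0.98×0.59 + 0.4708×0.98×0.41 + 0.755×0.02×0.59 + 0.8677×0.02×0.41 = 0.216755
Posterior = 0.016024 / 0.216755 ≈ 0.074

P(poor earnings report | price drop) ≈ 0.074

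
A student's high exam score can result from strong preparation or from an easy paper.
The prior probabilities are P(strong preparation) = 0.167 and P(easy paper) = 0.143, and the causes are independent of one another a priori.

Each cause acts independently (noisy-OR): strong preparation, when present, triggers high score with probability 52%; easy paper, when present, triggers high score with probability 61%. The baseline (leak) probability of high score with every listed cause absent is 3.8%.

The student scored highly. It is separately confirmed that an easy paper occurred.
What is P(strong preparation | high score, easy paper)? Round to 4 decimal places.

Under noisy-OR, P(high score | causes) = 1 − (1−0.038)·∏(1−qᵢ) over the active causes.
P(high score | easy paper) = 0.62482×0.833 + 0.819914×0.167 = 0.520475 + 0.136926 = 0.657401
The strong preparation-present share is 0.819914×0.167 = 0.136926.
So P(strong preparation | high score, easy paper) = 0.136926/0.657401 ≈ 0.2083.

P(strong preparation | high score, easy paper) ≈ 0.2083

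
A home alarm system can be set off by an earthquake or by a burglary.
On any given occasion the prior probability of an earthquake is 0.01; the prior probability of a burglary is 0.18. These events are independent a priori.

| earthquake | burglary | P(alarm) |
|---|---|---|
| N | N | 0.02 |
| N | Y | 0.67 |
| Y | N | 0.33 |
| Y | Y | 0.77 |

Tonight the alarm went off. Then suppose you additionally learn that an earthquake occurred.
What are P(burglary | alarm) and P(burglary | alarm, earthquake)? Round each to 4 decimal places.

P(burglary | alarm) ≈ 0.8644; P(burglary | alarm, earthquake) ≈ 0.3387

For the numerator, keep only burglary=true terms: 0.119394 + 0.001386 = 0.120780
The normalizing constant is 0.02×0.99×0.82 + 0.67×0.99×0.18 + 0.33×0.01×0.82 + 0.77×0.01×0.18 = 0.139722
P(burglary | alarm) = 0.120780/0.139722 ≈ 0.8644

Now also conditioning on earthquake=true:
P(alarm | earthquake) = 0.33·0.82 + 0.77·0.18 = 0.270600 + 0.138600 = 0.409200
Of this, 0.138600 comes from 0.77·0.18 (the burglary=true cases).
Hence the posterior is 0.138600/0.409200 ≈ 0.3387.
The drop from 0.8644 to 0.3387 is the explaining-away (discounting) effect.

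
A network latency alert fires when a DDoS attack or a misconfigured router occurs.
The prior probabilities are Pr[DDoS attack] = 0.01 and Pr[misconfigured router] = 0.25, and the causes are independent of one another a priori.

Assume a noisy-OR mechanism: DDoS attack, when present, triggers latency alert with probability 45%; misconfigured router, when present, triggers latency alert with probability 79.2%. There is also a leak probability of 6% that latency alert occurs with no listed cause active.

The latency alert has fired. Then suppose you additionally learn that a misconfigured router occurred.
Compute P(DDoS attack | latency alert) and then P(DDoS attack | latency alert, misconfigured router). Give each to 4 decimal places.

P(DDoS attack | latency alert) ≈ 0.0235; P(DDoS attack | latency alert, misconfigured router) ≈ 0.0111

Under noisy-OR, P(latency alert | causes) = 1 − (1−0.06)·∏(1−qᵢ) over the active causes.
By total probability over the 4 (DDoS attack, misconfigured router) configurations:
  P(latency alert) = 0.06·0.99·0.75 + 0.80448·0.99·0.25 + 0.483·0.01·0.75 + 0.892464·0.01·0.25
        = 0.044550 + 0.199109 + 0.003622 + 0.002231 = 0.249512
Configurations with DDoS attack contribute 0.005853, so
  P(DDoS attack | latency alert) = 0.005853 / 0.249512 ≈ 0.0235

With the extra evidence:
P(latency alert | misconfigured router) = 0.80448·0.99 + 0.892464·0.01 = 0.796435 + 0.008925 = 0.805360
The DDoS attack-present share is 0.892464·0.01 = 0.008925.
Hence the posterior is 0.008925/0.805360 ≈ 0.0111.
— misconfigured router explains away the evidence for DDoS attack.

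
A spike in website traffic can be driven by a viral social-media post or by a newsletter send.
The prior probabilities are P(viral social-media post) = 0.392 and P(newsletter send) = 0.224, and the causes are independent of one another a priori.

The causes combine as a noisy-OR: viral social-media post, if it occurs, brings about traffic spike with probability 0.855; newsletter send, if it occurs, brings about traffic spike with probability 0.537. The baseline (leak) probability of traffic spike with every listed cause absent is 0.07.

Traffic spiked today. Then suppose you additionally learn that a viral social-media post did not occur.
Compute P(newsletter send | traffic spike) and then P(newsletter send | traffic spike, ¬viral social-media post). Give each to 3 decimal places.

Under noisy-OR, P(traffic spike | causes) = 1 − (1−0.07)·∏(1−qᵢ) over the active causes.
P(traffic spike) = 0.07×0.608×0.776 + 0.56941×0.608×0.224 + 0.86515×0.392×0.776 + 0.937564×0.392×0.224 = 0.033027 + 0.077549 + 0.263172 + 0.082326 = 0.456074
Restricting to configurations with newsletter send present: 0.077549 + 0.082326 = 0.159875.
Hence the posterior is 0.159875/0.456074 ≈ 0.351.

Now also conditioning on viral social-media post≠true:
For the numerator, keep only newsletter send=true terms: 0.56941·0.224 = 0.127548
Denominator P(traffic spike | ¬viral social-media post): 0.07·0.776 + 0.56941·0.224 = 0.181868
P(newsletter send | traffic spike, ¬viral social-media post) = 0.127548/0.181868 ≈ 0.701
Ruling out viral social-media post raises the posterior on newsletter send — the flip side of explaining away.

P(newsletter send | traffic spike) ≈ 0.351; P(newsletter send | traffic spike, ¬viral social-media post) ≈ 0.701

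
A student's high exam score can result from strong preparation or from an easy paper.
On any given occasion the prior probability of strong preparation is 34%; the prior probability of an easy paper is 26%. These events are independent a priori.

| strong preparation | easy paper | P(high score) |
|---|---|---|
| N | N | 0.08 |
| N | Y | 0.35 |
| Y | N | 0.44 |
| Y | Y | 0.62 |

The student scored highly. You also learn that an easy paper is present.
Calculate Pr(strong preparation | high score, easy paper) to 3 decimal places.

Weight on strong preparation=true, given the evidence: 0.62*0.34 = 0.210800
The normalizing constant is 0.35*0.66 + 0.62*0.34 = 0.441800
P(strong preparation | high score, easy paper) = 0.210800/0.441800 ≈ 0.477

Pr(strong preparation | high score, easy paper) ≈ 0.477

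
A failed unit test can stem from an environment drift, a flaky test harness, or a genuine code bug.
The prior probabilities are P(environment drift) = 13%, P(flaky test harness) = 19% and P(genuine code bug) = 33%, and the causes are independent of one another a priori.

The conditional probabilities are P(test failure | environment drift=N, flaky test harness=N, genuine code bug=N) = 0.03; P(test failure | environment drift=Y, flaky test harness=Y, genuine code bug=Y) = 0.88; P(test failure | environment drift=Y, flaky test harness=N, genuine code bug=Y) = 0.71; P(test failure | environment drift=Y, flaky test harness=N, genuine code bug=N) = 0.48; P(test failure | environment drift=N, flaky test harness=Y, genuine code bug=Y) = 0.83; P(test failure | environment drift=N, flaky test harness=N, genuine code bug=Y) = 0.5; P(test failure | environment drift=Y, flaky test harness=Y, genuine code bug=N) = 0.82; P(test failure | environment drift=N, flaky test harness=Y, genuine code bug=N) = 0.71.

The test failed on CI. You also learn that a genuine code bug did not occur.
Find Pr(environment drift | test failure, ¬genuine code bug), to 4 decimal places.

Pr(environment drift | test failure, ¬genuine code bug) ≈ 0.3383

P(test failure | ¬genuine code bug) = 0.03*0.87*0.81 + 0.71*0.87*0.19 + 0.48*0.13*0.81 + 0.82*0.13*0.19 = 0.021141 + 0.117363 + 0.050544 + 0.020254 = 0.209302
Restricting to configurations with environment drift present: 0.050544 + 0.020254 = 0.070798.
Hence the posterior is 0.070798/0.209302 ≈ 0.3383.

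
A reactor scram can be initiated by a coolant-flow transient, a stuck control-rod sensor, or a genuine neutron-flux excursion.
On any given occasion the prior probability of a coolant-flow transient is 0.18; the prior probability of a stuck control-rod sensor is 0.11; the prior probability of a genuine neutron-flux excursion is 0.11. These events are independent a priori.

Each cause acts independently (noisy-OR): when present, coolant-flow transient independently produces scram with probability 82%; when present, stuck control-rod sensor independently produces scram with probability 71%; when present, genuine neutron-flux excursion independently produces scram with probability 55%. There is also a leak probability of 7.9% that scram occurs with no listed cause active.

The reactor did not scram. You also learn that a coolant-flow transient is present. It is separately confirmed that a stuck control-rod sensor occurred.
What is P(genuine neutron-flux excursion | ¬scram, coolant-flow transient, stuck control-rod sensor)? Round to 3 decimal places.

P(genuine neutron-flux excursion | ¬scram, coolant-flow transient, stuck control-rod sensor) ≈ 0.053

Under noisy-OR, P(scram | causes) = 1 − (1−0.079)·∏(1−qᵢ) over the active causes.
P(¬scram | coolant-flow transient, stuck control-rod sensor) = 0.048076×0.89 + 0.021634×0.11 = 0.042788 + 0.002380 = 0.045168
The genuine neutron-flux excursion-present share is 0.021634×0.11 = 0.002380.
P(genuine neutron-flux excursion | ¬scram, coolant-flow transient, stuck control-rod sensor) = 0.002380 / 0.045168 ≈ 0.053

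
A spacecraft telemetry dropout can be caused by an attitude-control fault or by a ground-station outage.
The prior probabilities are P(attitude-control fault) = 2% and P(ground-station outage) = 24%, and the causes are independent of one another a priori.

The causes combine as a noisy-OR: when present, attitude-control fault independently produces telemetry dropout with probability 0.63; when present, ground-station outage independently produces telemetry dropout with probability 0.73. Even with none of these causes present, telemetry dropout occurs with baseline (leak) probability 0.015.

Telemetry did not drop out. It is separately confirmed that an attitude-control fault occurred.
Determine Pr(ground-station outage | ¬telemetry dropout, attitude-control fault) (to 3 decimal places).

Under noisy-OR, P(telemetry dropout | causes) = 1 − (1−0.015)·∏(1−qᵢ) over the active causes.
Sum P(¬telemetry dropout|·) weighted by the priors over both values of ground-station outage:
  P(¬telemetry dropout | attitude-control fault) = 0.36445·0.76 + 0.098402·0.24
        = 0.276982 + 0.023616 = 0.300598
Configurations with ground-station outage contribute 0.023616, so
  P(ground-station outage | ¬telemetry dropout, attitude-control fault) = 0.023616 / 0.300598 ≈ 0.079

Pr(ground-station outage | ¬telemetry dropout, attitude-control fault) ≈ 0.079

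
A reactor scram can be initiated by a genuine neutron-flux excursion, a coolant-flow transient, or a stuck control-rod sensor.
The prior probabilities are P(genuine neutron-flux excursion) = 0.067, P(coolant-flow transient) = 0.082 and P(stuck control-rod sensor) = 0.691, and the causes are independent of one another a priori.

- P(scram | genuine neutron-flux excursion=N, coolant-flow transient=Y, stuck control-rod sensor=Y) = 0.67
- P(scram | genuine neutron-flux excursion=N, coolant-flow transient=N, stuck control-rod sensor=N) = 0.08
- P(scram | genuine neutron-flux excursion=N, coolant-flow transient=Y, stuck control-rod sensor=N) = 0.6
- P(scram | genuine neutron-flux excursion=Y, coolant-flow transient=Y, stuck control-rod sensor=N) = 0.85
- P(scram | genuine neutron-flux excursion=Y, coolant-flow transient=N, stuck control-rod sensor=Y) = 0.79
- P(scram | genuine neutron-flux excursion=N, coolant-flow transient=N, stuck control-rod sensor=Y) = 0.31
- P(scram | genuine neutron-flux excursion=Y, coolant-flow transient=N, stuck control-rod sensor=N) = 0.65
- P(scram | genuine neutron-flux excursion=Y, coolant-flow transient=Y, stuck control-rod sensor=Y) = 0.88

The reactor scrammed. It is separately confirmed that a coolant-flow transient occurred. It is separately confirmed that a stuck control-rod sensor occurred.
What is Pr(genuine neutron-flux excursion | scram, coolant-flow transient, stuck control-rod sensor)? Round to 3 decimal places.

Pr(genuine neutron-flux excursion | scram, coolant-flow transient, stuck control-rod sensor) ≈ 0.086

P(scram | coolant-flow transient, stuck control-rod sensor) = 0.67·0.933 + 0.88·0.067 = 0.625110 + 0.058960 = 0.684070
Of this, 0.058960 comes from 0.88·0.067 (the genuine neutron-flux excursion=true cases).
Hence the posterior is 0.058960/0.684070 ≈ 0.086.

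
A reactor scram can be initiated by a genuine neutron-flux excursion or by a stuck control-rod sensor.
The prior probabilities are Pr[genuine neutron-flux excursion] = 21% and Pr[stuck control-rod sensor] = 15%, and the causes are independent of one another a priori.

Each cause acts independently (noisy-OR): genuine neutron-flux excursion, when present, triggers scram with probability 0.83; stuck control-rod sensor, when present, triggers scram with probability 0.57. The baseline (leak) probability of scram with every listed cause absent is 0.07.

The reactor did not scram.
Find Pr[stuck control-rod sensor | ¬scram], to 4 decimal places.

Under noisy-OR, P(scram | causes) = 1 − (1−0.07)·∏(1−qᵢ) over the active causes.
For the numerator, keep only stuck control-rod sensor=true terms: 0.047388 + 0.002141 = 0.049529
Normalizer over all consistent configurations: 0.93×0.79×0.85 + 0.3999×0.79×0.15 + 0.1581×0.21×0.85 + 0.067983×0.21×0.15 = 0.702245
Posterior = 0.049529 / 0.702245 ≈ 0.0705

Pr[stuck control-rod sensor | ¬scram] ≈ 0.0705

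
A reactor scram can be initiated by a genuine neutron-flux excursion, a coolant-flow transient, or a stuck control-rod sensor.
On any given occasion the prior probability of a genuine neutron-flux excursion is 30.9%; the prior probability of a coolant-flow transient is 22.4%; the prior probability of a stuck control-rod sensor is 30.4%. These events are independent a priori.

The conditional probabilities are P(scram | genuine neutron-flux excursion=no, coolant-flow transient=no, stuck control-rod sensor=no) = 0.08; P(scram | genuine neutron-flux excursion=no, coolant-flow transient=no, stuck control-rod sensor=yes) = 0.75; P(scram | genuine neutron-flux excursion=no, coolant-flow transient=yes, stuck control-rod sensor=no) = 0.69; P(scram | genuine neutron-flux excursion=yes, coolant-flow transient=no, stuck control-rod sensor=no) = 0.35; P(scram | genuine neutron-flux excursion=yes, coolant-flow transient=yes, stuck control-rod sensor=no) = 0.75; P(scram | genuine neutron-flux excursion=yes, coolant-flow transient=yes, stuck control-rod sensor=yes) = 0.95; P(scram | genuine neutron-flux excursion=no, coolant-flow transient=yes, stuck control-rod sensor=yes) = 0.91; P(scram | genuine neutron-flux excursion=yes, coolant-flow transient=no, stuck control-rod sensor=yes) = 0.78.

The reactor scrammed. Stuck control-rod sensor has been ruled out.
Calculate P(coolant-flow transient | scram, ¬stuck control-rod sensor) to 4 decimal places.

P(coolant-flow transient | scram, ¬stuck control-rod sensor) ≈ 0.5558

P(scram | ¬stuck control-rod sensor) = 0.08×0.691×0.776 + 0.69×0.691×0.224 + 0.35×0.309×0.776 + 0.75×0.309×0.224 = 0.042897 + 0.106801 + 0.083924 + 0.051912 = 0.285534
Restricting to configurations with coolant-flow transient present: 0.106801 + 0.051912 = 0.158713.
So P(coolant-flow transient | scram, ¬stuck control-rod sensor) = 0.158713/0.285534 ≈ 0.5558.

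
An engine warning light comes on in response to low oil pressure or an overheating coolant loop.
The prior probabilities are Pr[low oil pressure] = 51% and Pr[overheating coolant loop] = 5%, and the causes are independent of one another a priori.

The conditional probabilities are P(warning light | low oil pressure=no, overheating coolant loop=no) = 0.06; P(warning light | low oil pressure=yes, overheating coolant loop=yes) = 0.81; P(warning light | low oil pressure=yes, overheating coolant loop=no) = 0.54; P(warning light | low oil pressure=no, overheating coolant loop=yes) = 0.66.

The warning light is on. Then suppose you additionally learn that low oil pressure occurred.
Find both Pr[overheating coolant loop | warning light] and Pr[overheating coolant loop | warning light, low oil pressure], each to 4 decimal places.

Weight on overheating coolant loop=true, given the evidence: 0.016170 + 0.020655 = 0.036825
Normalizer over all consistent configurations: 0.06×0.49×0.95 + 0.66×0.49×0.05 + 0.54×0.51×0.95 + 0.81×0.51×0.05 = 0.326385
Posterior = 0.036825 / 0.326385 ≈ 0.1128

Now also conditioning on low oil pressure=true:
Weight on overheating coolant loop=true, given the evidence: 0.81×0.05 = 0.040500
Normalizer over all consistent configurations: 0.54×0.95 + 0.81×0.05 = 0.553500
P(overheating coolant loop | warning light, low oil pressure) = 0.040500/0.553500 ≈ 0.0732
Conditioning on low oil pressure lowers the posterior on overheating coolant loop: the classic explaining-away effect in a common-effect structure.

Pr[overheating coolant loop | warning light] ≈ 0.1128; Pr[overheating coolant loop | warning light, low oil pressure] ≈ 0.0732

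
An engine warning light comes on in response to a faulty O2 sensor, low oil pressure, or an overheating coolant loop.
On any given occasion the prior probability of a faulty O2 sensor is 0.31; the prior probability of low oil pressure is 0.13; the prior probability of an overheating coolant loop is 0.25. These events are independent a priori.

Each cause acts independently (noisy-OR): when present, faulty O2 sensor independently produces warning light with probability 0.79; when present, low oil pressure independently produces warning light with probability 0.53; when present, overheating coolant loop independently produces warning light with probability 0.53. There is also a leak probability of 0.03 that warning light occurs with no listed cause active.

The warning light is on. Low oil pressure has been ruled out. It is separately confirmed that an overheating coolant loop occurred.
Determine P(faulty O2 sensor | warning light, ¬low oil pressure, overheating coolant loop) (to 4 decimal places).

Under noisy-OR, P(warning light | causes) = 1 − (1−0.03)·∏(1−qᵢ) over the active causes.
P(warning light | ¬low oil pressure, overheating coolant loop) = 0.5441×0.69 + 0.904261×0.31 = 0.375429 + 0.280321 = 0.655750
Restricting to configurations with faulty O2 sensor present: 0.904261×0.31 = 0.280321.
P(faulty O2 sensor | warning light, ¬low oil pressure, overheating coolant loop) = 0.280321 / 0.655750 ≈ 0.4275

P(faulty O2 sensor | warning light, ¬low oil pressure, overheating coolant loop) ≈ 0.4275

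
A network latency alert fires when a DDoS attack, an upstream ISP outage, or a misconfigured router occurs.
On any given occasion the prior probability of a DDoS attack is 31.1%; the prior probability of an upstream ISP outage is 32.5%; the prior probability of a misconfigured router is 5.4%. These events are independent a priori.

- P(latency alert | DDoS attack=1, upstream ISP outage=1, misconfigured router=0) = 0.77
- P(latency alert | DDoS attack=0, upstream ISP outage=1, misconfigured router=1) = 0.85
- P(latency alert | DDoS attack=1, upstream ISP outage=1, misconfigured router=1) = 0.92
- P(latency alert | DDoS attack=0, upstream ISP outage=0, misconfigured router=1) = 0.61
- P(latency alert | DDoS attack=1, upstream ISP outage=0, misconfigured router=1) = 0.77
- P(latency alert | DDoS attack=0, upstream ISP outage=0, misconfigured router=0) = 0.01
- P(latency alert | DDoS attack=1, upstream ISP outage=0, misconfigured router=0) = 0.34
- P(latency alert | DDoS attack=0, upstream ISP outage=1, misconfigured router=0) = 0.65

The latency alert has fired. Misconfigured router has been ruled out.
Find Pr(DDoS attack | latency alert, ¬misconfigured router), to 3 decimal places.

Pr(DDoS attack | latency alert, ¬misconfigured router) ≈ 0.498

Enumerate the 4 (DDoS attack, upstream ISP outage) configurations and weight by the priors:
  P(latency alert | ¬misconfigured router) = 0.01*0.689*0.675 + 0.65*0.689*0.325 + 0.34*0.311*0.675 + 0.77*0.311*0.325
        = 0.004651 + 0.145551 + 0.071375 + 0.077828 = 0.299405
Keeping only the DDoS attack-present terms gives 0.149203, so
  P(DDoS attack | latency alert, ¬misconfigured router) = 0.149203 / 0.299405 ≈ 0.498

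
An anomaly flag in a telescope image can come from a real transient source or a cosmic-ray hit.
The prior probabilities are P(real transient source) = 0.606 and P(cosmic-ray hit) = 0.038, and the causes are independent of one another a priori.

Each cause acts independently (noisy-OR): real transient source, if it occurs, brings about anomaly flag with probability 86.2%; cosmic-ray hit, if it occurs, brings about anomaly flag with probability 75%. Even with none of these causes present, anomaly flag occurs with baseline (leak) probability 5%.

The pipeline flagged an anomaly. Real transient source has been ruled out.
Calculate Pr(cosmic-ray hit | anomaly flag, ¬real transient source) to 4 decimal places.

Pr(cosmic-ray hit | anomaly flag, ¬real transient source) ≈ 0.3759

Under noisy-OR, P(anomaly flag | causes) = 1 − (1−0.05)·∏(1−qᵢ) over the active causes.
Sum P(anomaly flag|·) weighted by the priors over both values of cosmic-ray hit:
  P(anomaly flag | ¬real transient source) = 0.05·0.962 + 0.7625·0.038
        = 0.048100 + 0.028975 = 0.077075
Configurations with cosmic-ray hit contribute 0.028975, so
  P(cosmic-ray hit | anomaly flag, ¬real transient source) = 0.028975 / 0.077075 ≈ 0.3759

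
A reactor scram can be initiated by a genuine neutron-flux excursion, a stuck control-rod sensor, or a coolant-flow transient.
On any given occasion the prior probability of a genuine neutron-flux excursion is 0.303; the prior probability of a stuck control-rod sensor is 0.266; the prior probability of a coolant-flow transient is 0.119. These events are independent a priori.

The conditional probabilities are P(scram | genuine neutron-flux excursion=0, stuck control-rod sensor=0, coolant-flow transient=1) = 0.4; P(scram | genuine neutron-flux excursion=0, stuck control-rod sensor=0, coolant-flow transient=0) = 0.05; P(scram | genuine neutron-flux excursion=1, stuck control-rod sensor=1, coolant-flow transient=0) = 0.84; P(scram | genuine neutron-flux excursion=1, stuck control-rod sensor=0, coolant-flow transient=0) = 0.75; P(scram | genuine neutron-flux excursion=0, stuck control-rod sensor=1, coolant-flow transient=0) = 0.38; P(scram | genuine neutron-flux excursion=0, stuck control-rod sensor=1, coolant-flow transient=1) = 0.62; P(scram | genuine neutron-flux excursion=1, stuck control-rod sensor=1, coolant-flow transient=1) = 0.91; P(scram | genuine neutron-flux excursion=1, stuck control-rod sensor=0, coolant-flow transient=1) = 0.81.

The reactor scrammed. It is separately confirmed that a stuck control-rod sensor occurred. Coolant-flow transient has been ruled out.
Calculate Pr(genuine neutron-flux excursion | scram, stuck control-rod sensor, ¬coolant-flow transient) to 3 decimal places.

Numerator (weight on configurations with genuine neutron-flux excursion): 0.84×0.303 = 0.254520
Normalizer over all consistent configurations: 0.38×0.697 + 0.84×0.303 = 0.519380
Posterior = 0.254520 / 0.519380 ≈ 0.490

Pr(genuine neutron-flux excursion | scram, stuck control-rod sensor, ¬coolant-flow transient) ≈ 0.490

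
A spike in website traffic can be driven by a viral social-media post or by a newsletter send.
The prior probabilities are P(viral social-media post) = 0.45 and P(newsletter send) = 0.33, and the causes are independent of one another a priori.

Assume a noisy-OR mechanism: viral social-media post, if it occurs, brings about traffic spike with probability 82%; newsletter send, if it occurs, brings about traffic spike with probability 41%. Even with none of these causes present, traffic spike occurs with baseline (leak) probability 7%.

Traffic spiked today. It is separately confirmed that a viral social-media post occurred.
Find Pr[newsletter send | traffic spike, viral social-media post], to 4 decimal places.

Pr[newsletter send | traffic spike, viral social-media post] ≈ 0.3477

Under noisy-OR, P(traffic spike | causes) = 1 − (1−0.07)·∏(1−qᵢ) over the active causes.
By total probability over both values of newsletter send:
  P(traffic spike | viral social-media post) = 0.8326·0.67 + 0.901234·0.33
        = 0.557842 + 0.297407 = 0.855249
The terms with newsletter send present sum to 0.297407, so
  P(newsletter send | traffic spike, viral social-media post) = 0.297407 / 0.855249 ≈ 0.3477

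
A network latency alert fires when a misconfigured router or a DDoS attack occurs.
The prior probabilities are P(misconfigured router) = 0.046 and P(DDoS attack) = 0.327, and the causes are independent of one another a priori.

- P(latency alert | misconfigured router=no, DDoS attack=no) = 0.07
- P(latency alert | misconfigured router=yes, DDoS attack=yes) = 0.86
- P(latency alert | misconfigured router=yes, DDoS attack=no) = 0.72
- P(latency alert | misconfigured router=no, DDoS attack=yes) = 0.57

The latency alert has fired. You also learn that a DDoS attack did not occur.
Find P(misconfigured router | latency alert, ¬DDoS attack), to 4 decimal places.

Enumerate both values of misconfigured router and weight by the priors:
  P(latency alert | ¬DDoS attack) = 0.07×0.954 + 0.72×0.046
        = 0.066780 + 0.033120 = 0.099900
Configurations with misconfigured router contribute 0.033120, so
  P(misconfigured router | latency alert, ¬DDoS attack) = 0.033120 / 0.099900 ≈ 0.3315

P(misconfigured router | latency alert, ¬DDoS attack) ≈ 0.3315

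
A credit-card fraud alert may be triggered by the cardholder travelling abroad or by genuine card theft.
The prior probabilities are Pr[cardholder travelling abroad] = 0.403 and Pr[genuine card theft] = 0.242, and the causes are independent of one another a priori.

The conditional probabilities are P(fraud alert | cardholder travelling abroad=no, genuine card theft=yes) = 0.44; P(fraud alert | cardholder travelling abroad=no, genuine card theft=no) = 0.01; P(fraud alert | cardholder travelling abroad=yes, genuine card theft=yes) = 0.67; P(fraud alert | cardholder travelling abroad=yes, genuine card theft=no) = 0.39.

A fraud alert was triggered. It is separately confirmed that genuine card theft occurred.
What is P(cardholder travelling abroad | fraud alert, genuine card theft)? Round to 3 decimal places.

P(cardholder travelling abroad | fraud alert, genuine card theft) ≈ 0.507

P(fraud alert | genuine card theft) = 0.44·0.597 + 0.67·0.403 = 0.262680 + 0.270010 = 0.532690
Restricting to configurations with cardholder travelling abroad present: 0.67·0.403 = 0.270010.
P(cardholder travelling abroad | fraud alert, genuine card theft) = 0.270010 / 0.532690 ≈ 0.507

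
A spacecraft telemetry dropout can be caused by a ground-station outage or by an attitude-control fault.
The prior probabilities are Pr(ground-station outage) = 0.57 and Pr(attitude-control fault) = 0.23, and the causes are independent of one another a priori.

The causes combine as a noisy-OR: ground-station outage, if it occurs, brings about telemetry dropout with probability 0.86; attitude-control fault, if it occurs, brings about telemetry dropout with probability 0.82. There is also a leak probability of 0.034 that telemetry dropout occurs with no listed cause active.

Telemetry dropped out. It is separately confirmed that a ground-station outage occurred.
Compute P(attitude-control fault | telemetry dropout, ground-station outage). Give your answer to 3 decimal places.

Under noisy-OR, P(telemetry dropout | causes) = 1 − (1−0.034)·∏(1−qᵢ) over the active causes.
Enumerate both values of attitude-control fault and weight by the priors:
  P(telemetry dropout | ground-station outage) = 0.86476×0.77 + 0.975657×0.23
        = 0.665865 + 0.224401 = 0.890266
The terms with attitude-control fault present sum to 0.224401, so
  P(attitude-control fault | telemetry dropout, ground-station outage) = 0.224401 / 0.890266 ≈ 0.252

P(attitude-control fault | telemetry dropout, ground-station outage) ≈ 0.252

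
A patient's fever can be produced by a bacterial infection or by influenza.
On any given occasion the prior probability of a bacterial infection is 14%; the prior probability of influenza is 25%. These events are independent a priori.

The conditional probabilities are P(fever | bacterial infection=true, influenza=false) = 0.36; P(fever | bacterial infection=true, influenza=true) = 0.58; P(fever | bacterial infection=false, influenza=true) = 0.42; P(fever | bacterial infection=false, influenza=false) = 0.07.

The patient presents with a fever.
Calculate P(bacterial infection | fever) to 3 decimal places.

P(bacterial infection | fever) ≈ 0.300

Numerator (weight on configurations with bacterial infection): 0.037800 + 0.020300 = 0.058100
The normalizing constant is 0.07*0.86*0.75 + 0.42*0.86*0.25 + 0.36*0.14*0.75 + 0.58*0.14*0.25 = 0.193550
P(bacterial infection | fever) = 0.058100/0.193550 ≈ 0.300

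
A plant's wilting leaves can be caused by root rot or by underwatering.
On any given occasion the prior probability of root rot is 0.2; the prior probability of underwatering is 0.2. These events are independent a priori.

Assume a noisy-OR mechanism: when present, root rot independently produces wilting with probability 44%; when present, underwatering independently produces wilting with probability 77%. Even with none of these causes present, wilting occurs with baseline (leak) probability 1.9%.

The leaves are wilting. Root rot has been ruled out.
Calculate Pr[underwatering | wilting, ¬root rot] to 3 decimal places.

Pr[underwatering | wilting, ¬root rot] ≈ 0.911

Under noisy-OR, P(wilting | causes) = 1 − (1−0.019)·∏(1−qᵢ) over the active causes.
For the numerator, keep only underwatering=true terms: 0.77437×0.2 = 0.154874
The normalizing constant is 0.019×0.8 + 0.77437×0.2 = 0.170074
P(underwatering | wilting, ¬root rot) = 0.154874/0.170074 ≈ 0.911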